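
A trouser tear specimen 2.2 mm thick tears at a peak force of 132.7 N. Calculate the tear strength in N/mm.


Tear strength = force / thickness
= 132.7 / 2.2
= 60.32 N/mm

60.32 N/mm


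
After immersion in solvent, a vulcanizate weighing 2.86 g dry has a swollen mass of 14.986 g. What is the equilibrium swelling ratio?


Q = W_swollen / W_dry
Q = 14.986 / 2.86
Q = 5.24

Q = 5.24


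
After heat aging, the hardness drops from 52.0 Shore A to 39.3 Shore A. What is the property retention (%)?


Retention = aged / original * 100
= 39.3 / 52.0 * 100
= 75.6%

75.6%


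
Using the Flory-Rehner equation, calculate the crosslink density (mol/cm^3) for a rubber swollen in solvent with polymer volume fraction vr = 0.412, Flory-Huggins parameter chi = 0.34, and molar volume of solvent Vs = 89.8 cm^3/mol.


ln(1 - vr) = ln(1 - 0.412) = -0.5310
Numerator = -((-0.5310) + 0.412 + 0.34 * 0.412^2) = 0.0613
Denominator = 89.8 * (0.412^(1/3) - 0.412/2) = 48.3215
nu = 0.0613 / 48.3215 = 0.0013 mol/cm^3

0.0013 mol/cm^3


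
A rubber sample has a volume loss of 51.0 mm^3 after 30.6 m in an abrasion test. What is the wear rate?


Rate = volume_loss / distance
= 51.0 / 30.6
= 1.667 mm^3/m

1.667 mm^3/m


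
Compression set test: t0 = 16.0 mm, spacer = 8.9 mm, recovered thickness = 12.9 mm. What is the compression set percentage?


CS = (t0 - recovered) / (t0 - ts) * 100
= (16.0 - 12.9) / (16.0 - 8.9) * 100
= 3.1 / 7.1 * 100
= 43.7%

43.7%


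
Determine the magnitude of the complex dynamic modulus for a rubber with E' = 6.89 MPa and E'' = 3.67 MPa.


|E*| = sqrt(E'^2 + E''^2)
= sqrt(6.89^2 + 3.67^2)
= sqrt(47.4721 + 13.4689)
= 7.806 MPa

7.806 MPa


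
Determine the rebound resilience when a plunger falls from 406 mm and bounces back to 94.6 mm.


Resilience = h_rebound / h_drop * 100
= 94.6 / 406 * 100
= 23.3%

23.3%


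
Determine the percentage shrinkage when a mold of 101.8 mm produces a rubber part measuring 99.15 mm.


Shrinkage = (mold - part) / mold * 100
= (101.8 - 99.15) / 101.8 * 100
= 2.65 / 101.8 * 100
= 2.6%

2.6%


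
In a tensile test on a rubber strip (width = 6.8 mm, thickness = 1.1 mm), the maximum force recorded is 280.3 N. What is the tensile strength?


Area = width * thickness = 6.8 * 1.1 = 7.48 mm^2
TS = force / area = 280.3 / 7.48 = 37.47 MPa

37.47 MPa


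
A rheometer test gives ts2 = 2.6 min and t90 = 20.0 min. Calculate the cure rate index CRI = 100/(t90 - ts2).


CRI = 100 / (t90 - ts2)
= 100 / (20.0 - 2.6)
= 100 / 17.4
= 5.75 min^-1

5.75 min^-1


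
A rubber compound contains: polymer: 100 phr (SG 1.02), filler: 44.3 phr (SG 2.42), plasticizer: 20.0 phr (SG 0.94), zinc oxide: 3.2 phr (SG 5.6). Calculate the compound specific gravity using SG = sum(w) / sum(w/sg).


Sum of weights = 167.5
Volume contributions:
  polymer: 100/1.02 = 98.0392
  filler: 44.3/2.42 = 18.3058
  plasticizer: 20.0/0.94 = 21.2766
  zinc oxide: 3.2/5.6 = 0.5714
Sum of volumes = 138.1930
SG = 167.5 / 138.1930 = 1.212

SG = 1.212


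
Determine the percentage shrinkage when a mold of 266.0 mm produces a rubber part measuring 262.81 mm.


Shrinkage = (mold - part) / mold * 100
= (266.0 - 262.81) / 266.0 * 100
= 3.19 / 266.0 * 100
= 1.2%

1.2%


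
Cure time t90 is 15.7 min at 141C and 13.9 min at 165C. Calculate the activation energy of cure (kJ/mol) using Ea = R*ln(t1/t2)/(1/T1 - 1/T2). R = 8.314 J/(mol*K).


T1 = 414.15 K, T2 = 438.15 K
1/T1 - 1/T2 = 1.3226e-04
ln(t1/t2) = ln(15.7/13.9) = 0.1218
Ea = 8.314 * 0.1218 / 1.3226e-04 = 7654.6660 J/mol
Ea = 7.65 kJ/mol

7.65 kJ/mol


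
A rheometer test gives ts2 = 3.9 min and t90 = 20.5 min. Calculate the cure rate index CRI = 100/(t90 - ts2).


CRI = 100 / (t90 - ts2)
= 100 / (20.5 - 3.9)
= 100 / 16.6
= 6.02 min^-1

6.02 min^-1


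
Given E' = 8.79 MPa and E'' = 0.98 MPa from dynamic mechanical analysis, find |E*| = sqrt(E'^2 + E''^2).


|E*| = sqrt(E'^2 + E''^2)
= sqrt(8.79^2 + 0.98^2)
= sqrt(77.2641 + 0.9604)
= 8.844 MPa

8.844 MPa


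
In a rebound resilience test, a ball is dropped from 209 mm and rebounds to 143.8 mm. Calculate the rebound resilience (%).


Resilience = h_rebound / h_drop * 100
= 143.8 / 209 * 100
= 68.8%

68.8%


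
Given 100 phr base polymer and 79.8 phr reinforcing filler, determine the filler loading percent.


Filler % = filler / (rubber + filler) * 100
= 79.8 / (100 + 79.8) * 100
= 79.8 / 179.8 * 100
= 44.38%

44.38%


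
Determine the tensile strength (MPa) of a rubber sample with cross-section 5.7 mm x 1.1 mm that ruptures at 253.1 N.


Area = width * thickness = 5.7 * 1.1 = 6.27 mm^2
TS = force / area = 253.1 / 6.27 = 40.37 MPa

40.37 MPa


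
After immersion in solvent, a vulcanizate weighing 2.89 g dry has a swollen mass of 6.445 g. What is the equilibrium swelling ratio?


Q = W_swollen / W_dry
Q = 6.445 / 2.89
Q = 2.23

Q = 2.23


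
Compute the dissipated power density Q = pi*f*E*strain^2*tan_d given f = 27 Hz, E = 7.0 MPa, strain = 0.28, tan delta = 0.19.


Q = pi * f * E * strain^2 * tan_d
= pi * 27 * 7.0 * 0.28^2 * 0.19
= pi * 27 * 7.0 * 0.0784 * 0.19
= 8.8447

Q = 8.8447


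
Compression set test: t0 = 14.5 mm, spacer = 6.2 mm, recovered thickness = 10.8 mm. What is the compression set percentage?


CS = (t0 - recovered) / (t0 - ts) * 100
= (14.5 - 10.8) / (14.5 - 6.2) * 100
= 3.7 / 8.3 * 100
= 44.6%

44.6%


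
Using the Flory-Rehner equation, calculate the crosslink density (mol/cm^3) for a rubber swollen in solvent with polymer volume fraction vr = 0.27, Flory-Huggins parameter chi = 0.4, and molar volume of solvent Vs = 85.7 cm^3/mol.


ln(1 - vr) = ln(1 - 0.27) = -0.3147
Numerator = -((-0.3147) + 0.27 + 0.4 * 0.27^2) = 0.0156
Denominator = 85.7 * (0.27^(1/3) - 0.27/2) = 43.8210
nu = 0.0156 / 43.8210 = 3.5487e-04 mol/cm^3

3.5487e-04 mol/cm^3


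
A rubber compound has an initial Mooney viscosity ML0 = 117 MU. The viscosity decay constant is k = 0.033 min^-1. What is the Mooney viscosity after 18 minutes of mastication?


ML = ML0 * exp(-k * t)
ML = 117 * exp(-0.033 * 18)
ML = 117 * 0.5521
ML = 64.6 MU

64.6 MU


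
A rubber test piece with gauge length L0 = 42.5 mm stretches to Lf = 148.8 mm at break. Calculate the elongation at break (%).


Elongation = (Lf - L0) / L0 * 100
= (148.8 - 42.5) / 42.5 * 100
= 106.3 / 42.5 * 100
= 250.1%

250.1%


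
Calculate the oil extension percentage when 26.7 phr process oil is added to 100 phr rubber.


Oil % = oil / (100 + oil) * 100
= 26.7 / (100 + 26.7) * 100
= 26.7 / 126.7 * 100
= 21.07%

21.07%


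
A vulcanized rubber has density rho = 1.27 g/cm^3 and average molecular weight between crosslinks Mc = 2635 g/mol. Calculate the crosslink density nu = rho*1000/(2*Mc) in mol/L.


nu = rho * 1000 / (2 * Mc)
nu = 1.27 * 1000 / (2 * 2635)
nu = 1270.0 / 5270
nu = 0.2410 mol/L

0.2410 mol/L


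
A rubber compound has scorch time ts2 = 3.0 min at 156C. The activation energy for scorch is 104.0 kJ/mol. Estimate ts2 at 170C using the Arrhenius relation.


Convert temperatures: T1 = 156 + 273.15 = 429.15 K, T2 = 170 + 273.15 = 443.15 K
ts2_new = 3.0 * exp(104000 / 8.314 * (1/443.15 - 1/429.15))
1/T2 - 1/T1 = -7.3615e-05
ts2_new = 1.19 min

1.19 min


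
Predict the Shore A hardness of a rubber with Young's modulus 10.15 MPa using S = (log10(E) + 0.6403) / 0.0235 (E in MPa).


log10(E) = 0.0235*S - 0.6403  =>  S = (log10(E) + 0.6403) / 0.0235
log10(10.15) = 1.006466
S = (1.006466 + 0.6403) / 0.0235 = 1.646766 / 0.0235
S = 70.1

Shore A = 70.1


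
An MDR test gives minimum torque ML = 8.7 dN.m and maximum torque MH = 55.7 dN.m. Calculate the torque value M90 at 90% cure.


M90 = ML + 0.9 * (MH - ML)
M90 = 8.7 + 0.9 * (55.7 - 8.7)
M90 = 8.7 + 0.9 * 47.0
M90 = 51.0 dN.m

51.0 dN.m


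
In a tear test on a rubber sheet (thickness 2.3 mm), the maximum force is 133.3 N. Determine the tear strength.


Tear strength = force / thickness
= 133.3 / 2.3
= 57.96 N/mm

57.96 N/mm


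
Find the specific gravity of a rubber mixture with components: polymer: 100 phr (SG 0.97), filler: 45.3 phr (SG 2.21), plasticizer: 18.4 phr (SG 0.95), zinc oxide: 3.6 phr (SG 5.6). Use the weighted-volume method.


Sum of weights = 167.3
Volume contributions:
  polymer: 100/0.97 = 103.0928
  filler: 45.3/2.21 = 20.4977
  plasticizer: 18.4/0.95 = 19.3684
  zinc oxide: 3.6/5.6 = 0.6429
Sum of volumes = 143.6018
SG = 167.3 / 143.6018 = 1.165

SG = 1.165


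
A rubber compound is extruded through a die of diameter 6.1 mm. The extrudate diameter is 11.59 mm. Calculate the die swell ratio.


Die swell ratio = D_extrudate / D_die
= 11.59 / 6.1
= 1.9

Die swell = 1.9


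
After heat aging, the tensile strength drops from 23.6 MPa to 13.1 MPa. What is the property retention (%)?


Retention = aged / original * 100
= 13.1 / 23.6 * 100
= 55.5%

55.5%


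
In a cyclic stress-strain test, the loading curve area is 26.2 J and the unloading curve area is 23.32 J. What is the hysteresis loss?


Hysteresis loss = loading - unloading
= 26.2 - 23.32
= 2.88 J

2.88 J


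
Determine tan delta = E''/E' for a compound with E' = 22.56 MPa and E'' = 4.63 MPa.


tan delta = E'' / E'
= 4.63 / 22.56
= 0.2052

tan delta = 0.2052


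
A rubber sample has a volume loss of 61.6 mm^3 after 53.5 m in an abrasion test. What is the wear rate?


Rate = volume_loss / distance
= 61.6 / 53.5
= 1.151 mm^3/m

1.151 mm^3/m


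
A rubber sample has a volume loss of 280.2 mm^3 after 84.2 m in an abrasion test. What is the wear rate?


Rate = volume_loss / distance
= 280.2 / 84.2
= 3.328 mm^3/m

3.328 mm^3/m


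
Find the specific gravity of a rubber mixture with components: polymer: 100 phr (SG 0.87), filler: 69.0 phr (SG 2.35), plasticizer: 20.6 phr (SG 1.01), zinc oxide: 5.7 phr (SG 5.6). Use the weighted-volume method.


Sum of weights = 195.3
Volume contributions:
  polymer: 100/0.87 = 114.9425
  filler: 69.0/2.35 = 29.3617
  plasticizer: 20.6/1.01 = 20.3960
  zinc oxide: 5.7/5.6 = 1.0179
Sum of volumes = 165.7181
SG = 195.3 / 165.7181 = 1.179

SG = 1.179


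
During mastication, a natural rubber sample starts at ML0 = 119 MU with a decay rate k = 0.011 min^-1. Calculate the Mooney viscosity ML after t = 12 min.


ML = ML0 * exp(-k * t)
ML = 119 * exp(-0.011 * 12)
ML = 119 * 0.8763
ML = 104.28 MU

104.28 MU


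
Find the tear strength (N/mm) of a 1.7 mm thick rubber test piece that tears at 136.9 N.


Tear strength = force / thickness
= 136.9 / 1.7
= 80.53 N/mm

80.53 N/mm


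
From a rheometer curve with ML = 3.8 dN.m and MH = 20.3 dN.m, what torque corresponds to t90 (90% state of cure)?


M90 = ML + 0.9 * (MH - ML)
M90 = 3.8 + 0.9 * (20.3 - 3.8)
M90 = 3.8 + 0.9 * 16.5
M90 = 18.65 dN.m

18.65 dN.m


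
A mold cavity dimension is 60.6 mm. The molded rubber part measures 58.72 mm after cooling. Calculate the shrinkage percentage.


Shrinkage = (mold - part) / mold * 100
= (60.6 - 58.72) / 60.6 * 100
= 1.88 / 60.6 * 100
= 3.1%

3.1%


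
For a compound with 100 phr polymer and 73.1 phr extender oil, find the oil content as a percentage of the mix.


Oil % = oil / (100 + oil) * 100
= 73.1 / (100 + 73.1) * 100
= 73.1 / 173.1 * 100
= 42.23%

42.23%


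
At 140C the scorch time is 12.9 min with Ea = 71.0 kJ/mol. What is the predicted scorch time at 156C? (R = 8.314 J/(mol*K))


Convert temperatures: T1 = 140 + 273.15 = 413.15 K, T2 = 156 + 273.15 = 429.15 K
ts2_new = 12.9 * exp(71000 / 8.314 * (1/429.15 - 1/413.15))
1/T2 - 1/T1 = -9.0241e-05
ts2_new = 5.97 min

5.97 min


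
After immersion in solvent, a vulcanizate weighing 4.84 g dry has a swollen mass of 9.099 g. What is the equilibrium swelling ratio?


Q = W_swollen / W_dry
Q = 9.099 / 4.84
Q = 1.88

Q = 1.88


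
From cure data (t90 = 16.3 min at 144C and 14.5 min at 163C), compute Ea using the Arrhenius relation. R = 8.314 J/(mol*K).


T1 = 417.15 K, T2 = 436.15 K
1/T1 - 1/T2 = 1.0443e-04
ln(t1/t2) = ln(16.3/14.5) = 0.1170
Ea = 8.314 * 0.1170 / 1.0443e-04 = 9316.0432 J/mol
Ea = 9.32 kJ/mol

9.32 kJ/mol


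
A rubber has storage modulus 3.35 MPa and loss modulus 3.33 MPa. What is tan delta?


tan delta = E'' / E'
= 3.33 / 3.35
= 0.994

tan delta = 0.994


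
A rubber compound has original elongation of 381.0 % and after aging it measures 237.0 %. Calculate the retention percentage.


Retention = aged / original * 100
= 237.0 / 381.0 * 100
= 62.2%

62.2%


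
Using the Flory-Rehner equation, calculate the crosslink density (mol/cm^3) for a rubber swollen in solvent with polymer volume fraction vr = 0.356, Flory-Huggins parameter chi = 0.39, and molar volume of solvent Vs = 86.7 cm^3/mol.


ln(1 - vr) = ln(1 - 0.356) = -0.4401
Numerator = -((-0.4401) + 0.356 + 0.39 * 0.356^2) = 0.0346
Denominator = 86.7 * (0.356^(1/3) - 0.356/2) = 46.0146
nu = 0.0346 / 46.0146 = 7.5258e-04 mol/cm^3

7.5258e-04 mol/cm^3


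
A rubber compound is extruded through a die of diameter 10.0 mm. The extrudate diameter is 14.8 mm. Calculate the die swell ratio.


Die swell ratio = D_extrudate / D_die
= 14.8 / 10.0
= 1.48

Die swell = 1.48


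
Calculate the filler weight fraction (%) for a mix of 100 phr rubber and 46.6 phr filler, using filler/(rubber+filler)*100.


Filler % = filler / (rubber + filler) * 100
= 46.6 / (100 + 46.6) * 100
= 46.6 / 146.6 * 100
= 31.79%

31.79%


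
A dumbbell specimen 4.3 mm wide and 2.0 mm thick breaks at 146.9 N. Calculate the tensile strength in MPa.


Area = width * thickness = 4.3 * 2.0 = 8.6 mm^2
TS = force / area = 146.9 / 8.6 = 17.08 MPa

17.08 MPa


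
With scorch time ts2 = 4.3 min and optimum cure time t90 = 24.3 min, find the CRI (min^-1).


CRI = 100 / (t90 - ts2)
= 100 / (24.3 - 4.3)
= 100 / 20.0
= 5.0 min^-1

5.0 min^-1


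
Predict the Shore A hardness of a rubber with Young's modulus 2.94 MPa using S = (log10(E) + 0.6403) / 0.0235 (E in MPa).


log10(E) = 0.0235*S - 0.6403  =>  S = (log10(E) + 0.6403) / 0.0235
log10(2.94) = 0.468347
S = (0.468347 + 0.6403) / 0.0235 = 1.108647 / 0.0235
S = 47.2

Shore A = 47.2


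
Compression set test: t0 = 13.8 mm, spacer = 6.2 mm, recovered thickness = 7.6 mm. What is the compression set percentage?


CS = (t0 - recovered) / (t0 - ts) * 100
= (13.8 - 7.6) / (13.8 - 6.2) * 100
= 6.2 / 7.6 * 100
= 81.6%

81.6%


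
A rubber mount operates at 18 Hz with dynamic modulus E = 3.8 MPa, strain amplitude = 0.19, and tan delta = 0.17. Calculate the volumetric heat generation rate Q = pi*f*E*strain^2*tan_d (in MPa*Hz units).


Q = pi * f * E * strain^2 * tan_d
= pi * 18 * 3.8 * 0.19^2 * 0.17
= pi * 18 * 3.8 * 0.0361 * 0.17
= 1.3187

Q = 1.3187


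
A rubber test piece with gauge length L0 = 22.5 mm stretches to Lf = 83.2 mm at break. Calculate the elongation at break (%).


Elongation = (Lf - L0) / L0 * 100
= (83.2 - 22.5) / 22.5 * 100
= 60.7 / 22.5 * 100
= 269.8%

269.8%


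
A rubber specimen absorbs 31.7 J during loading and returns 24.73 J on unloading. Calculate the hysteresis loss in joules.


Hysteresis loss = loading - unloading
= 31.7 - 24.73
= 6.97 J

6.97 J


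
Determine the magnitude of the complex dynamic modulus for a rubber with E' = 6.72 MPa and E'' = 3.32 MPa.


|E*| = sqrt(E'^2 + E''^2)
= sqrt(6.72^2 + 3.32^2)
= sqrt(45.1584 + 11.0224)
= 7.495 MPa

7.495 MPa


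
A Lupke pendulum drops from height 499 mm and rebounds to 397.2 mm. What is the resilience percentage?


Resilience = h_rebound / h_drop * 100
= 397.2 / 499 * 100
= 79.6%

79.6%


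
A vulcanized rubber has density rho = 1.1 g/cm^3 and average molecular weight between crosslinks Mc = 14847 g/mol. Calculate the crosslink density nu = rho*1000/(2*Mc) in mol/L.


nu = rho * 1000 / (2 * Mc)
nu = 1.1 * 1000 / (2 * 14847)
nu = 1100.0 / 29694
nu = 0.0370 mol/L

0.0370 mol/L


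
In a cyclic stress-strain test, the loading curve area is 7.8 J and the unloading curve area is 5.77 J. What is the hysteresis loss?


Hysteresis loss = loading - unloading
= 7.8 - 5.77
= 2.03 J

2.03 J


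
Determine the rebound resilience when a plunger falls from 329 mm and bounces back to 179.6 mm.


Resilience = h_rebound / h_drop * 100
= 179.6 / 329 * 100
= 54.6%

54.6%


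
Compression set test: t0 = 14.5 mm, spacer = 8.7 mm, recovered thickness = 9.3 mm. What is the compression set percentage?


CS = (t0 - recovered) / (t0 - ts) * 100
= (14.5 - 9.3) / (14.5 - 8.7) * 100
= 5.2 / 5.8 * 100
= 89.7%

89.7%


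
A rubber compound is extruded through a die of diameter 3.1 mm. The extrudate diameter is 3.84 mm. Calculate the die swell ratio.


Die swell ratio = D_extrudate / D_die
= 3.84 / 3.1
= 1.239

Die swell = 1.239


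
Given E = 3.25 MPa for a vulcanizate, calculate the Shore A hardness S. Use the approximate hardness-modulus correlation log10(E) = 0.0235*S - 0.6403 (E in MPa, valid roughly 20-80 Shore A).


log10(E) = 0.0235*S - 0.6403  =>  S = (log10(E) + 0.6403) / 0.0235
log10(3.25) = 0.511883
S = (0.511883 + 0.6403) / 0.0235 = 1.152183 / 0.0235
S = 49.0

Shore A = 49.0


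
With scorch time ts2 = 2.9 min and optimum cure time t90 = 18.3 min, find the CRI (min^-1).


CRI = 100 / (t90 - ts2)
= 100 / (18.3 - 2.9)
= 100 / 15.4
= 6.49 min^-1

6.49 min^-1


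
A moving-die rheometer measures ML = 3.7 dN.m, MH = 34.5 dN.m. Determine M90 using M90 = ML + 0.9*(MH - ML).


M90 = ML + 0.9 * (MH - ML)
M90 = 3.7 + 0.9 * (34.5 - 3.7)
M90 = 3.7 + 0.9 * 30.8
M90 = 31.42 dN.m

31.42 dN.m


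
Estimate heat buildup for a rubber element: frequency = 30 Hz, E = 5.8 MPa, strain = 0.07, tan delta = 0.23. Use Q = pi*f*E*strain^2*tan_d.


Q = pi * f * E * strain^2 * tan_d
= pi * 30 * 5.8 * 0.07^2 * 0.23
= pi * 30 * 5.8 * 0.0049 * 0.23
= 0.6161

Q = 0.6161


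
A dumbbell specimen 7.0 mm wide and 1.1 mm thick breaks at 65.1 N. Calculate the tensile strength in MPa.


Area = width * thickness = 7.0 * 1.1 = 7.7 mm^2
TS = force / area = 65.1 / 7.7 = 8.45 MPa

8.45 MPa


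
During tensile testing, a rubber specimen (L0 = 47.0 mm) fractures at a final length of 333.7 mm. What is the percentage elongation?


Elongation = (Lf - L0) / L0 * 100
= (333.7 - 47.0) / 47.0 * 100
= 286.7 / 47.0 * 100
= 610.0%

610.0%


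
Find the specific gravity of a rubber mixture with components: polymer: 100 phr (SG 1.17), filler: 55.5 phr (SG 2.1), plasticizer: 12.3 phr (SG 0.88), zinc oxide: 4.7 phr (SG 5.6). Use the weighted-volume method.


Sum of weights = 172.5
Volume contributions:
  polymer: 100/1.17 = 85.4701
  filler: 55.5/2.1 = 26.4286
  plasticizer: 12.3/0.88 = 13.9773
  zinc oxide: 4.7/5.6 = 0.8393
Sum of volumes = 126.7152
SG = 172.5 / 126.7152 = 1.361

SG = 1.361


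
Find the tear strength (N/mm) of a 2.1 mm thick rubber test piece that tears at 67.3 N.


Tear strength = force / thickness
= 67.3 / 2.1
= 32.05 N/mm

32.05 N/mm


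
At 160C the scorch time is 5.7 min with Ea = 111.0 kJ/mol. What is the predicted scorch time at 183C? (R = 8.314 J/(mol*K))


Convert temperatures: T1 = 160 + 273.15 = 433.15 K, T2 = 183 + 273.15 = 456.15 K
ts2_new = 5.7 * exp(111000 / 8.314 * (1/456.15 - 1/433.15))
1/T2 - 1/T1 = -1.1641e-04
ts2_new = 1.2 min

1.2 min


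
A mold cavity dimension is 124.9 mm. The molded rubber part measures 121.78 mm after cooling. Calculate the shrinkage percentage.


Shrinkage = (mold - part) / mold * 100
= (124.9 - 121.78) / 124.9 * 100
= 3.12 / 124.9 * 100
= 2.5%

2.5%


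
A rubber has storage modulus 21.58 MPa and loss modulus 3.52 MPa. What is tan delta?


tan delta = E'' / E'
= 3.52 / 21.58
= 0.1631

tan delta = 0.1631


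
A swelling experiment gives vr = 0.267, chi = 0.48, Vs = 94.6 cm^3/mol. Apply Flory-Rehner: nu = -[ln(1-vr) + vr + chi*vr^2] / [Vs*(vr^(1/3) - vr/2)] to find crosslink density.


ln(1 - vr) = ln(1 - 0.267) = -0.3106
Numerator = -((-0.3106) + 0.267 + 0.48 * 0.267^2) = 0.0094
Denominator = 94.6 * (0.267^(1/3) - 0.267/2) = 48.2865
nu = 0.0094 / 48.2865 = 1.9448e-04 mol/cm^3

1.9448e-04 mol/cm^3


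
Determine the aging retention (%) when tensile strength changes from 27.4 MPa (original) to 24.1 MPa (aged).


Retention = aged / original * 100
= 24.1 / 27.4 * 100
= 88.0%

88.0%


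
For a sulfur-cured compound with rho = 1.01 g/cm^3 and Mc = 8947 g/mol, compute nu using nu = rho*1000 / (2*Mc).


nu = rho * 1000 / (2 * Mc)
nu = 1.01 * 1000 / (2 * 8947)
nu = 1010.0 / 17894
nu = 0.0564 mol/L

0.0564 mol/L


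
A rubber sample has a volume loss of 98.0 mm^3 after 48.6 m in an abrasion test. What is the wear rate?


Rate = volume_loss / distance
= 98.0 / 48.6
= 2.016 mm^3/m

2.016 mm^3/m


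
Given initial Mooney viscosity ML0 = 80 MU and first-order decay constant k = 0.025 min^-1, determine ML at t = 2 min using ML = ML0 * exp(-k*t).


ML = ML0 * exp(-k * t)
ML = 80 * exp(-0.025 * 2)
ML = 80 * 0.9512
ML = 76.1 MU

76.1 MU


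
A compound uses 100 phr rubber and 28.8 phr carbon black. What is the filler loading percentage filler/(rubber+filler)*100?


Filler % = filler / (rubber + filler) * 100
= 28.8 / (100 + 28.8) * 100
= 28.8 / 128.8 * 100
= 22.36%

22.36%


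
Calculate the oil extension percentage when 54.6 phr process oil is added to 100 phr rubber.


Oil % = oil / (100 + oil) * 100
= 54.6 / (100 + 54.6) * 100
= 54.6 / 154.6 * 100
= 35.32%

35.32%


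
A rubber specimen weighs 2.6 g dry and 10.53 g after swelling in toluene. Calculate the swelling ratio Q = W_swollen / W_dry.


Q = W_swollen / W_dry
Q = 10.53 / 2.6
Q = 4.05

Q = 4.05


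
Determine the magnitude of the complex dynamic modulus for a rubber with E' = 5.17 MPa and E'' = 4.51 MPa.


|E*| = sqrt(E'^2 + E''^2)
= sqrt(5.17^2 + 4.51^2)
= sqrt(26.7289 + 20.3401)
= 6.861 MPa

6.861 MPa


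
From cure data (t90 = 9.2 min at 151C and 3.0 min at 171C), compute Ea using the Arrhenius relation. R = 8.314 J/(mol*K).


T1 = 424.15 K, T2 = 444.15 K
1/T1 - 1/T2 = 1.0616e-04
ln(t1/t2) = ln(9.2/3.0) = 1.1206
Ea = 8.314 * 1.1206 / 1.0616e-04 = 87755.9088 J/mol
Ea = 87.76 kJ/mol

87.76 kJ/mol


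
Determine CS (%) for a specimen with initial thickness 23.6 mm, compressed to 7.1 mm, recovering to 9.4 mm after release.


CS = (t0 - recovered) / (t0 - ts) * 100
= (23.6 - 9.4) / (23.6 - 7.1) * 100
= 14.2 / 16.5 * 100
= 86.1%

86.1%


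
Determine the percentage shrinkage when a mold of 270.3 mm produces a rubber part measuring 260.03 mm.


Shrinkage = (mold - part) / mold * 100
= (270.3 - 260.03) / 270.3 * 100
= 10.27 / 270.3 * 100
= 3.8%

3.8%


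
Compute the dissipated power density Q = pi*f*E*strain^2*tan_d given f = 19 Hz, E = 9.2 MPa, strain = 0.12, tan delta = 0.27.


Q = pi * f * E * strain^2 * tan_d
= pi * 19 * 9.2 * 0.12^2 * 0.27
= pi * 19 * 9.2 * 0.0144 * 0.27
= 2.1351

Q = 2.1351


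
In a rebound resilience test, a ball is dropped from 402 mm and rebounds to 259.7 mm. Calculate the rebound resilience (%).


Resilience = h_rebound / h_drop * 100
= 259.7 / 402 * 100
= 64.6%

64.6%


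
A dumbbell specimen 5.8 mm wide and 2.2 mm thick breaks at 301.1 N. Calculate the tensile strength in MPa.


Area = width * thickness = 5.8 * 2.2 = 12.76 mm^2
TS = force / area = 301.1 / 12.76 = 23.6 MPa

23.6 MPa


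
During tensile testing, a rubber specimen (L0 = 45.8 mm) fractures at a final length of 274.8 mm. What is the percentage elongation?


Elongation = (Lf - L0) / L0 * 100
= (274.8 - 45.8) / 45.8 * 100
= 229.0 / 45.8 * 100
= 500.0%

500.0%


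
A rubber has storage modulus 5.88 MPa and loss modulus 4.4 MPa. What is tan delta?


tan delta = E'' / E'
= 4.4 / 5.88
= 0.7483

tan delta = 0.7483


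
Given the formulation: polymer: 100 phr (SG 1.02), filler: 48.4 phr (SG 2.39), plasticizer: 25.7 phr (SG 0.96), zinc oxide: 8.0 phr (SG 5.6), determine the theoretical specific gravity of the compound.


Sum of weights = 182.1
Volume contributions:
  polymer: 100/1.02 = 98.0392
  filler: 48.4/2.39 = 20.2510
  plasticizer: 25.7/0.96 = 26.7708
  zinc oxide: 8.0/5.6 = 1.4286
Sum of volumes = 146.4897
SG = 182.1 / 146.4897 = 1.243

SG = 1.243


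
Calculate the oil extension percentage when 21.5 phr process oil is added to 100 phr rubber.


Oil % = oil / (100 + oil) * 100
= 21.5 / (100 + 21.5) * 100
= 21.5 / 121.5 * 100
= 17.7%

17.7%


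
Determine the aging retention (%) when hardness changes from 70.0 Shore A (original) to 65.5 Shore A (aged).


Retention = aged / original * 100
= 65.5 / 70.0 * 100
= 93.6%

93.6%


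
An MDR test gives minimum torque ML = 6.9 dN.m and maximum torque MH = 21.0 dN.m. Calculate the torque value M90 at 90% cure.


M90 = ML + 0.9 * (MH - ML)
M90 = 6.9 + 0.9 * (21.0 - 6.9)
M90 = 6.9 + 0.9 * 14.1
M90 = 19.59 dN.m

19.59 dN.m


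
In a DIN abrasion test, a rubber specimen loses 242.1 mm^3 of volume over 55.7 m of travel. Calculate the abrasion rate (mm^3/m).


Rate = volume_loss / distance
= 242.1 / 55.7
= 4.346 mm^3/m

4.346 mm^3/m


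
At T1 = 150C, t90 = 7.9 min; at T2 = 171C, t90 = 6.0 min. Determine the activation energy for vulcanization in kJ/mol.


T1 = 423.15 K, T2 = 444.15 K
1/T1 - 1/T2 = 1.1174e-04
ln(t1/t2) = ln(7.9/6.0) = 0.2751
Ea = 8.314 * 0.2751 / 1.1174e-04 = 20469.6549 J/mol
Ea = 20.47 kJ/mol

20.47 kJ/mol


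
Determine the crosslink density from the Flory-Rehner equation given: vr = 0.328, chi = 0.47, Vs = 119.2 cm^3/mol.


ln(1 - vr) = ln(1 - 0.328) = -0.3975
Numerator = -((-0.3975) + 0.328 + 0.47 * 0.328^2) = 0.0189
Denominator = 119.2 * (0.328^(1/3) - 0.328/2) = 62.6567
nu = 0.0189 / 62.6567 = 3.0216e-04 mol/cm^3

3.0216e-04 mol/cm^3


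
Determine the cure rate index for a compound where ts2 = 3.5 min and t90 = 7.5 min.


CRI = 100 / (t90 - ts2)
= 100 / (7.5 - 3.5)
= 100 / 4.0
= 25.0 min^-1

25.0 min^-1


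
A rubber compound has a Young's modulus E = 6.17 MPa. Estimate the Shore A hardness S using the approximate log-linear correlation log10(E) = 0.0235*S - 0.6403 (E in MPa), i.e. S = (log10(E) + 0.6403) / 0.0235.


log10(E) = 0.0235*S - 0.6403  =>  S = (log10(E) + 0.6403) / 0.0235
log10(6.17) = 0.790285
S = (0.790285 + 0.6403) / 0.0235 = 1.430585 / 0.0235
S = 60.9

Shore A = 60.9


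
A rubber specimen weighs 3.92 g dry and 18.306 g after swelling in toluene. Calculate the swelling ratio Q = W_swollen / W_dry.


Q = W_swollen / W_dry
Q = 18.306 / 3.92
Q = 4.67

Q = 4.67


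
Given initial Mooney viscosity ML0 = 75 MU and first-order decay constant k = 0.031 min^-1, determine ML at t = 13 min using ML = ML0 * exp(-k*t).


ML = ML0 * exp(-k * t)
ML = 75 * exp(-0.031 * 13)
ML = 75 * 0.6683
ML = 50.12 MU

50.12 MU


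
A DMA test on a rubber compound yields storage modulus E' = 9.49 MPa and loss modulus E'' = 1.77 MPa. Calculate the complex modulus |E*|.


|E*| = sqrt(E'^2 + E''^2)
= sqrt(9.49^2 + 1.77^2)
= sqrt(90.0601 + 3.1329)
= 9.654 MPa

9.654 MPa


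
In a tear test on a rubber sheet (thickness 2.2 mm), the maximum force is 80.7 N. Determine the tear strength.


Tear strength = force / thickness
= 80.7 / 2.2
= 36.68 N/mm

36.68 N/mm


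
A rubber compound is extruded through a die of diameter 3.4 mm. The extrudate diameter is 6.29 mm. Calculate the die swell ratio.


Die swell ratio = D_extrudate / D_die
= 6.29 / 3.4
= 1.85

Die swell = 1.85


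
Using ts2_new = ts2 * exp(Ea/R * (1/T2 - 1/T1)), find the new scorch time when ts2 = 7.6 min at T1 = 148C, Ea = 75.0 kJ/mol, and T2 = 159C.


Convert temperatures: T1 = 148 + 273.15 = 421.15 K, T2 = 159 + 273.15 = 432.15 K
ts2_new = 7.6 * exp(75000 / 8.314 * (1/432.15 - 1/421.15))
1/T2 - 1/T1 = -6.0440e-05
ts2_new = 4.41 min

4.41 min


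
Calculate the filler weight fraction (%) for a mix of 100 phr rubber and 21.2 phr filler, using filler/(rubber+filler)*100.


Filler % = filler / (rubber + filler) * 100
= 21.2 / (100 + 21.2) * 100
= 21.2 / 121.2 * 100
= 17.49%

17.49%


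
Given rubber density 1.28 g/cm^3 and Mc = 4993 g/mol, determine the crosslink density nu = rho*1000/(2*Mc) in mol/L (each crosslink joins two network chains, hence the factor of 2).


nu = rho * 1000 / (2 * Mc)
nu = 1.28 * 1000 / (2 * 4993)
nu = 1280.0 / 9986
nu = 0.1282 mol/L

0.1282 mol/L


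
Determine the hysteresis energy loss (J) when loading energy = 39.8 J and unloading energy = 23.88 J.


Hysteresis loss = loading - unloading
= 39.8 - 23.88
= 15.92 J

15.92 J


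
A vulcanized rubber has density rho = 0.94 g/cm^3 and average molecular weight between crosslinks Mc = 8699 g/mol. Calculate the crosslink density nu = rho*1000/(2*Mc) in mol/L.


nu = rho * 1000 / (2 * Mc)
nu = 0.94 * 1000 / (2 * 8699)
nu = 940.0 / 17398
nu = 0.0540 mol/L

0.0540 mol/L


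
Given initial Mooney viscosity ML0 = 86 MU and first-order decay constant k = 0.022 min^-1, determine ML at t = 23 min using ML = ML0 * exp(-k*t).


ML = ML0 * exp(-k * t)
ML = 86 * exp(-0.022 * 23)
ML = 86 * 0.6029
ML = 51.85 MU

51.85 MU


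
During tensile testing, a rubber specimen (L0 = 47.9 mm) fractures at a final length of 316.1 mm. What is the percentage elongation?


Elongation = (Lf - L0) / L0 * 100
= (316.1 - 47.9) / 47.9 * 100
= 268.2 / 47.9 * 100
= 559.9%

559.9%


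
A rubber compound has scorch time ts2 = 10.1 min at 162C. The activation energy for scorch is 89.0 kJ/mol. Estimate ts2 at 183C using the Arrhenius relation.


Convert temperatures: T1 = 162 + 273.15 = 435.15 K, T2 = 183 + 273.15 = 456.15 K
ts2_new = 10.1 * exp(89000 / 8.314 * (1/456.15 - 1/435.15))
1/T2 - 1/T1 = -1.0580e-04
ts2_new = 3.25 min

3.25 min


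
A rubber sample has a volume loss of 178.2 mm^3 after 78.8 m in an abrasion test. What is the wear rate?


Rate = volume_loss / distance
= 178.2 / 78.8
= 2.261 mm^3/m

2.261 mm^3/m


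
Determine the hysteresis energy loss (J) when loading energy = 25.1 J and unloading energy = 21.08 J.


Hysteresis loss = loading - unloading
= 25.1 - 21.08
= 4.02 J

4.02 J


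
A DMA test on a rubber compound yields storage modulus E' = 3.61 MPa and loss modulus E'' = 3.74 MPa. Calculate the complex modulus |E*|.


|E*| = sqrt(E'^2 + E''^2)
= sqrt(3.61^2 + 3.74^2)
= sqrt(13.0321 + 13.9876)
= 5.198 MPa

5.198 MPa


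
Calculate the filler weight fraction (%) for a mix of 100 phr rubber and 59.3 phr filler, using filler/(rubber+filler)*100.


Filler % = filler / (rubber + filler) * 100
= 59.3 / (100 + 59.3) * 100
= 59.3 / 159.3 * 100
= 37.23%

37.23%


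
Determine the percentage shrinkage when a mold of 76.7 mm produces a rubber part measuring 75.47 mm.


Shrinkage = (mold - part) / mold * 100
= (76.7 - 75.47) / 76.7 * 100
= 1.23 / 76.7 * 100
= 1.6%

1.6%


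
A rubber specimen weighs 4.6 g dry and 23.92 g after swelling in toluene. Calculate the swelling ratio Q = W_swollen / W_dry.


Q = W_swollen / W_dry
Q = 23.92 / 4.6
Q = 5.2

Q = 5.2


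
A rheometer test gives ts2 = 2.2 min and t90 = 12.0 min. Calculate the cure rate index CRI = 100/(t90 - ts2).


CRI = 100 / (t90 - ts2)
= 100 / (12.0 - 2.2)
= 100 / 9.8
= 10.2 min^-1

10.2 min^-1


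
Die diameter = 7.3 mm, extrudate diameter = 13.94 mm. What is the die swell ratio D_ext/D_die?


Die swell ratio = D_extrudate / D_die
= 13.94 / 7.3
= 1.91

Die swell = 1.91


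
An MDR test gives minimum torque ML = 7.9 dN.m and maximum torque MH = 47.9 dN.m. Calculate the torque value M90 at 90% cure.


M90 = ML + 0.9 * (MH - ML)
M90 = 7.9 + 0.9 * (47.9 - 7.9)
M90 = 7.9 + 0.9 * 40.0
M90 = 43.9 dN.m

43.9 dN.m


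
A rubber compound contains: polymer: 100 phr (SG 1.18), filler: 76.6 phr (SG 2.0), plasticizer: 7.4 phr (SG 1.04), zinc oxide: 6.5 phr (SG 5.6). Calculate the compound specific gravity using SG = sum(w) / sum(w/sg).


Sum of weights = 190.5
Volume contributions:
  polymer: 100/1.18 = 84.7458
  filler: 76.6/2.0 = 38.3000
  plasticizer: 7.4/1.04 = 7.1154
  zinc oxide: 6.5/5.6 = 1.1607
Sum of volumes = 131.3219
SG = 190.5 / 131.3219 = 1.451

SG = 1.451


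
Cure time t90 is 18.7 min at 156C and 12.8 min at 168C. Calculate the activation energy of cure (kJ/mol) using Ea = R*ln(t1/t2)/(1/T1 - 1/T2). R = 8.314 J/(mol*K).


T1 = 429.15 K, T2 = 441.15 K
1/T1 - 1/T2 = 6.3385e-05
ln(t1/t2) = ln(18.7/12.8) = 0.3791
Ea = 8.314 * 0.3791 / 6.3385e-05 = 49722.5233 J/mol
Ea = 49.72 kJ/mol

49.72 kJ/mol


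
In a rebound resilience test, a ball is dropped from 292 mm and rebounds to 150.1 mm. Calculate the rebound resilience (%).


Resilience = h_rebound / h_drop * 100
= 150.1 / 292 * 100
= 51.4%

51.4%


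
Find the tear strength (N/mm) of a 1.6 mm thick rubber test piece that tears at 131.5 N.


Tear strength = force / thickness
= 131.5 / 1.6
= 82.19 N/mm

82.19 N/mm


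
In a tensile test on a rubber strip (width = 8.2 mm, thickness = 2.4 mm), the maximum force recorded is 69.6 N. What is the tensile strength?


Area = width * thickness = 8.2 * 2.4 = 19.68 mm^2
TS = force / area = 69.6 / 19.68 = 3.54 MPa

3.54 MPa


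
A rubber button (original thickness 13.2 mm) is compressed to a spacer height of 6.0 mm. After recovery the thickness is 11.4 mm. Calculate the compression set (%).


CS = (t0 - recovered) / (t0 - ts) * 100
= (13.2 - 11.4) / (13.2 - 6.0) * 100
= 1.8 / 7.2 * 100
= 25.0%

25.0%


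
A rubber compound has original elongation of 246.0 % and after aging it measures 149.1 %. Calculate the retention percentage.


Retention = aged / original * 100
= 149.1 / 246.0 * 100
= 60.6%

60.6%


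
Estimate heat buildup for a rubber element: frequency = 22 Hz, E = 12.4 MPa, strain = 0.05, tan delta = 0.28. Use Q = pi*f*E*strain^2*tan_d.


Q = pi * f * E * strain^2 * tan_d
= pi * 22 * 12.4 * 0.05^2 * 0.28
= pi * 22 * 12.4 * 0.0025 * 0.28
= 0.5999

Q = 0.5999


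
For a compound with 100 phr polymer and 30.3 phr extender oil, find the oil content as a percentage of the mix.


Oil % = oil / (100 + oil) * 100
= 30.3 / (100 + 30.3) * 100
= 30.3 / 130.3 * 100
= 23.25%

23.25%


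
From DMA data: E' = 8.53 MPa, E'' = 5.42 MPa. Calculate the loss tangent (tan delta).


tan delta = E'' / E'
= 5.42 / 8.53
= 0.6354

tan delta = 0.6354


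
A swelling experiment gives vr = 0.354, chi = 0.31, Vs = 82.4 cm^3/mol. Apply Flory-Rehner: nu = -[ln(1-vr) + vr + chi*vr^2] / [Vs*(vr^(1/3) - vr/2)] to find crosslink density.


ln(1 - vr) = ln(1 - 0.354) = -0.4370
Numerator = -((-0.4370) + 0.354 + 0.31 * 0.354^2) = 0.0441
Denominator = 82.4 * (0.354^(1/3) - 0.354/2) = 43.7053
nu = 0.0441 / 43.7053 = 0.0010 mol/cm^3

0.0010 mol/cm^3


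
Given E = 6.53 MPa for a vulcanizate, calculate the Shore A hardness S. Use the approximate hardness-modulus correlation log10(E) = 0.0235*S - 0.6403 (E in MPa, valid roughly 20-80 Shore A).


log10(E) = 0.0235*S - 0.6403  =>  S = (log10(E) + 0.6403) / 0.0235
log10(6.53) = 0.814913
S = (0.814913 + 0.6403) / 0.0235 = 1.455213 / 0.0235
S = 61.9

Shore A = 61.9


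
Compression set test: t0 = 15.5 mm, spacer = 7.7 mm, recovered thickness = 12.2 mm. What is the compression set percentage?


CS = (t0 - recovered) / (t0 - ts) * 100
= (15.5 - 12.2) / (15.5 - 7.7) * 100
= 3.3 / 7.8 * 100
= 42.3%

42.3%


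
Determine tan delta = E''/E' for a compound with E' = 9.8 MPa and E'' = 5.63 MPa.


tan delta = E'' / E'
= 5.63 / 9.8
= 0.5745

tan delta = 0.5745


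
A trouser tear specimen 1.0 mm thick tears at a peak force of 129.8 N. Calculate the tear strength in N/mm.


Tear strength = force / thickness
= 129.8 / 1.0
= 129.8 N/mm

129.8 N/mm


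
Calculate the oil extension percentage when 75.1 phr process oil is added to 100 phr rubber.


Oil % = oil / (100 + oil) * 100
= 75.1 / (100 + 75.1) * 100
= 75.1 / 175.1 * 100
= 42.89%

42.89%


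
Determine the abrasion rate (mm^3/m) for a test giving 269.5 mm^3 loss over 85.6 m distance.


Rate = volume_loss / distance
= 269.5 / 85.6
= 3.148 mm^3/m

3.148 mm^3/m


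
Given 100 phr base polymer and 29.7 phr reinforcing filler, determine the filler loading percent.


Filler % = filler / (rubber + filler) * 100
= 29.7 / (100 + 29.7) * 100
= 29.7 / 129.7 * 100
= 22.9%

22.9%


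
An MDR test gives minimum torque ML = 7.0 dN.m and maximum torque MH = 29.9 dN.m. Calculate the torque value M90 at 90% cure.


M90 = ML + 0.9 * (MH - ML)
M90 = 7.0 + 0.9 * (29.9 - 7.0)
M90 = 7.0 + 0.9 * 22.9
M90 = 27.61 dN.m

27.61 dN.m


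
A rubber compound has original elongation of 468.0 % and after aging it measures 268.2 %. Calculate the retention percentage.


Retention = aged / original * 100
= 268.2 / 468.0 * 100
= 57.3%

57.3%


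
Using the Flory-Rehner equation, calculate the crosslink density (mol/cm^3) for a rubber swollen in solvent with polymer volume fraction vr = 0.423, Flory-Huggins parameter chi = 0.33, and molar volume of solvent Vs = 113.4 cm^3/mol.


ln(1 - vr) = ln(1 - 0.423) = -0.5499
Numerator = -((-0.5499) + 0.423 + 0.33 * 0.423^2) = 0.0679
Denominator = 113.4 * (0.423^(1/3) - 0.423/2) = 61.1414
nu = 0.0679 / 61.1414 = 0.0011 mol/cm^3

0.0011 mol/cm^3


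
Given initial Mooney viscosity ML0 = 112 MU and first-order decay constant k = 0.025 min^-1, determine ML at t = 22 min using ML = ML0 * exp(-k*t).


ML = ML0 * exp(-k * t)
ML = 112 * exp(-0.025 * 22)
ML = 112 * 0.5769
ML = 64.62 MU

64.62 MU


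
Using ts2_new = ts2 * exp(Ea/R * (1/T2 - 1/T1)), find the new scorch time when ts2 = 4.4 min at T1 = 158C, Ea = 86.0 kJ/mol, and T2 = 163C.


Convert temperatures: T1 = 158 + 273.15 = 431.15 K, T2 = 163 + 273.15 = 436.15 K
ts2_new = 4.4 * exp(86000 / 8.314 * (1/436.15 - 1/431.15))
1/T2 - 1/T1 = -2.6589e-05
ts2_new = 3.34 min

3.34 min


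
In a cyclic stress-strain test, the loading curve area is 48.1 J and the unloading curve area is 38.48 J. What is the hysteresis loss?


Hysteresis loss = loading - unloading
= 48.1 - 38.48
= 9.62 J

9.62 J


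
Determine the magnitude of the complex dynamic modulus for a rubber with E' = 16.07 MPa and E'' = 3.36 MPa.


|E*| = sqrt(E'^2 + E''^2)
= sqrt(16.07^2 + 3.36^2)
= sqrt(258.2449 + 11.2896)
= 16.418 MPa

16.418 MPa


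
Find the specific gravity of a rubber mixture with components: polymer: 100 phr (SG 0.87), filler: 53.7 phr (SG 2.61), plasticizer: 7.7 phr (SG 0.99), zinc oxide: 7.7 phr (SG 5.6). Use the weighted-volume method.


Sum of weights = 169.1
Volume contributions:
  polymer: 100/0.87 = 114.9425
  filler: 53.7/2.61 = 20.5747
  plasticizer: 7.7/0.99 = 7.7778
  zinc oxide: 7.7/5.6 = 1.3750
Sum of volumes = 144.6700
SG = 169.1 / 144.6700 = 1.169

SG = 1.169


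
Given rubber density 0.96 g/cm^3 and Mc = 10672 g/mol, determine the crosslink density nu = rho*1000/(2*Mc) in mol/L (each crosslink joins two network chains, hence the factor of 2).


nu = rho * 1000 / (2 * Mc)
nu = 0.96 * 1000 / (2 * 10672)
nu = 960.0 / 21344
nu = 0.0450 mol/L

0.0450 mol/L


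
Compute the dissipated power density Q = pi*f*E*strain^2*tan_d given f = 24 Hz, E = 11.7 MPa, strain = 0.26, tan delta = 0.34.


Q = pi * f * E * strain^2 * tan_d
= pi * 24 * 11.7 * 0.26^2 * 0.34
= pi * 24 * 11.7 * 0.0676 * 0.34
= 20.2755

Q = 20.2755


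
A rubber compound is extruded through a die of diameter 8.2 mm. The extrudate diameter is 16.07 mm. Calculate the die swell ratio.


Die swell ratio = D_extrudate / D_die
= 16.07 / 8.2
= 1.96

Die swell = 1.96


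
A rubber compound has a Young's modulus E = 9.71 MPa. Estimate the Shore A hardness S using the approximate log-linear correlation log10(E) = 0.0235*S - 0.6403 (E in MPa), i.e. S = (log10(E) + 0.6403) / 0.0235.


log10(E) = 0.0235*S - 0.6403  =>  S = (log10(E) + 0.6403) / 0.0235
log10(9.71) = 0.987219
S = (0.987219 + 0.6403) / 0.0235 = 1.627519 / 0.0235
S = 69.3

Shore A = 69.3


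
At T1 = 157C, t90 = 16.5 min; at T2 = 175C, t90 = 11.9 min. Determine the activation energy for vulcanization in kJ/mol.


T1 = 430.15 K, T2 = 448.15 K
1/T1 - 1/T2 = 9.3375e-05
ln(t1/t2) = ln(16.5/11.9) = 0.3268
Ea = 8.314 * 0.3268 / 9.3375e-05 = 29099.9405 J/mol
Ea = 29.1 kJ/mol

29.1 kJ/mol
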